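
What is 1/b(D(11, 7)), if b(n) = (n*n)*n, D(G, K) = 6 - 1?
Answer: 1/125 ≈ 0.0080000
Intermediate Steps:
D(G, K) = 5
b(n) = n³ (b(n) = n²*n = n³)
1/b(D(11, 7)) = 1/(5³) = 1/125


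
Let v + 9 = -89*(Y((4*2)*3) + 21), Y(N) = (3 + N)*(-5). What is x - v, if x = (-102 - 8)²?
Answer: 1963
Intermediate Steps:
x = 12100 (x = (-110)² = 12100)
Y(N) = -15 - 5*N
v = 10137 (v = -9 - 89*((-15 - 5*4*2*3) + 21) = -9 - 89*((-15 - 40*3) + 21) = -9 - 89*((-15 - 5*24) + 21) = -9 - 89*((-15 - 120) + 21) = -9 - 89*(-135 + 21) = -9 - 89*(-114) = -9 + 10146 = 10137)
x - v = 12100 - 1*10137 = 12100 - 10137 = 1963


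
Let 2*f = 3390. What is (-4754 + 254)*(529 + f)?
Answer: -10008000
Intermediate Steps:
f = 1695 (f = (½)*3390 = 1695)
(-4754 + 254)*(529 + f) = (-4754 + 254)*(529 + 1695) = -4500*2224 = -10008000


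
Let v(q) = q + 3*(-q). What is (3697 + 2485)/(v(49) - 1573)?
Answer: -6182/1671 ≈ -3.6996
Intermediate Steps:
v(q) = -2*q (v(q) = q - 3*q = -2*q)
(3697 + 2485)/(v(49) - 1573) = (3697 + 2485)/(-2*49 - 1573) = 6182/(-98 - 1573) = 6182/(-1671) = 6182*(-1/1671) = -6182/1671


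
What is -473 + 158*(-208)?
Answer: -33337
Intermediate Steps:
-473 + 158*(-208) = -473 - 32864 = -33337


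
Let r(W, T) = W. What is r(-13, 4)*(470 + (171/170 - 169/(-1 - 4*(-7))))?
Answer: -27731431/4590 ≈ -6041.7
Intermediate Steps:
r(-13, 4)*(470 + (171/170 - 169/(-1 - 4*(-7)))) = -13*(470 + (171/170 - 169/(-1 - 4*(-7)))) = -13*(470 + (171*(1/170) - 169/(-1 + 28))) = -13*(470 + (171/170 - 169/27)) = -13*(470 - 24113/4590) = -13*2133187/4590 = -27731431/4590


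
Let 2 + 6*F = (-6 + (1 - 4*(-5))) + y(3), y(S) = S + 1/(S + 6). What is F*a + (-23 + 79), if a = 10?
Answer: 2237/27 ≈ 82.852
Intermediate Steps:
y(S) = S + 1/(6 + S)
F = 145/54 (F = -⅓ + ((-6 + (1 - 4*(-5))) + (1 + 3² + 6*3)/(6 + 3))/6 = -⅓ + ((-6 + (1 + 20)) + (1 + 9 + 18)/9)/6 = -⅓ + ((-6 + 21) + (⅑)*28)/6 = -⅓ + (15 + 28/9)/6 = -⅓ + (⅙)*(163/9) = -⅓ + 163/54 = 145/54 ≈ 2.6852)
F*a + (-23 + 79) = (145/54)*10 + (-23 + 79) = 725/27 + 56 = 2237/27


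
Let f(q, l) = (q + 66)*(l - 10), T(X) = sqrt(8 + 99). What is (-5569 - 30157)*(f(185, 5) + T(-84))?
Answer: 44836130 - 35726*sqrt(107) ≈ 4.4467e+7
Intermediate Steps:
T(X) = sqrt(107)
f(q, l) = (-10 + l)*(66 + q) (f(q, l) = (66 + q)*(-10 + l) = (-10 + l)*(66 + q))
(-5569 - 30157)*(f(185, 5) + T(-84)) = (-5569 - 30157)*((-660 - 10*185 + 66*5 + 5*185) + sqrt(107)) = -35726*((-660 - 1850 + 330 + 925) + sqrt(107)) = -35726*(-1255 + sqrt(107)) = 44836130 - 35726*sqrt(107)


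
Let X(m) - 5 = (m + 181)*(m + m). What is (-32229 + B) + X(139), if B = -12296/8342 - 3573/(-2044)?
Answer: 483706466135/8525524 ≈ 56736.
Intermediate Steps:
B = 2336471/8525524 (B = -12296*1/8342 - 3573*(-1/2044) = -6148/4171 + 3573/2044 = 2336471/8525524 ≈ 0.27406)
X(m) = 5 + 2*m*(181 + m) (X(m) = 5 + (m + 181)*(m + m) = 5 + (181 + m)*(2*m) = 5 + 2*m*(181 + m))
(-32229 + B) + X(139) = (-32229 + 2336471/8525524) + (5 + 2*139² + 362*139) = -274766776525/8525524 + (5 + 2*19321 + 50318) = -274766776525/8525524 + (5 + 38642 + 50318) = -274766776525/8525524 + 88965 = 483706466135/8525524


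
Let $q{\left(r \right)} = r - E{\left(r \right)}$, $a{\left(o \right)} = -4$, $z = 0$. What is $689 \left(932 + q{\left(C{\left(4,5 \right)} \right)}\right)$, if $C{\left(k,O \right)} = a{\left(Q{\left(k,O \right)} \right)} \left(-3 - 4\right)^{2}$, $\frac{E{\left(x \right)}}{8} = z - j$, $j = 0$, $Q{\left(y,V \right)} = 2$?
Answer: $507104$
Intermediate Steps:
$E{\left(x \right)} = 0$ ($E{\left(x \right)} = 8 \left(0 - 0\right) = 8 \left(0 + 0\right) = 8 \cdot 0 = 0$)
$C{\left(k,O \right)} = -196$ ($C{\left(k,O \right)} = - 4 \left(-3 - 4\right)^{2} = - 4 \left(-7\right)^{2} = \left(-4\right) 49 = -196$)
$q{\left(r \right)} = r$ ($q{\left(r \right)} = r - 0 = r + 0 = r$)
$689 \left(932 + q{\left(C{\left(4,5 \right)} \right)}\right) = 689 \left(932 - 196\right) = 689 \cdot 736 = 507104$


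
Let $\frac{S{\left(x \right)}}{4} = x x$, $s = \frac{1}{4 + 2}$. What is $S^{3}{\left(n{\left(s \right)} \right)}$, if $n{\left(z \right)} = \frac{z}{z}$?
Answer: $64$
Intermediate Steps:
$s = \frac{1}{6} \approx 0.16667$
$n{\left(z \right)} = 1$
$S{\left(x \right)} = 4 x^{2}$ ($S{\left(x \right)} = 4 x x = 4 x^{2}$)
$S^{3}{\left(n{\left(s \right)} \right)} = \left(4 \cdot 1^{2}\right)^{3} = \left(4 \cdot 1\right)^{3} = 4^{3} = 64$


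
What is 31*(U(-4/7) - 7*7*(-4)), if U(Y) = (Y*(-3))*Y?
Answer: 296236/49 ≈ 6045.6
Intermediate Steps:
U(Y) = -3*Y² (U(Y) = (-3*Y)*Y = -3*Y²)
31*(U(-4/7) - 7*7*(-4)) = 31*(-3*(-4/7)² - 7*7*(-4)) = 31*(-3*(-4*⅐)² - 49*(-4)) = 31*(-3*(-4/7)² + 196) = 31*(-3*16/49 + 196) = 31*(-48/49 + 196) = 31*(9556/49) = 296236/49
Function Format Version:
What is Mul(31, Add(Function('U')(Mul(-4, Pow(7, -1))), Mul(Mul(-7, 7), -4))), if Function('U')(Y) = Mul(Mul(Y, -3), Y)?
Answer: Rational(296236, 49) ≈ 6045.6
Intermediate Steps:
Function('U')(Y) = Mul(-3, Pow(Y, 2)) (Function('U')(Y) = Mul(Mul(-3, Y), Y) = Mul(-3, Pow(Y, 2)))
Mul(31, Add(Function('U')(Mul(-4, Pow(7, -1))), Mul(Mul(-7, 7), -4))) = Mul(31, Add(Mul(-3, Pow(Mul(-4, Pow(7, -1)), 2)), Mul(Mul(-7, 7), -4))) = Mul(31, Add(Mul(-3, Pow(Mul(-4, Rational(1, 7)), 2)), Mul(-49, -4))) = Mul(31, Add(Mul(-3, Pow(Rational(-4, 7), 2)), 196)) = Mul(31, Add(Mul(-3, Rational(16, 49)), 196)) = Mul(31, Add(Rational(-48, 49), 196)) = Mul(31, Rational(9556, 49)) = Rational(296236, 49)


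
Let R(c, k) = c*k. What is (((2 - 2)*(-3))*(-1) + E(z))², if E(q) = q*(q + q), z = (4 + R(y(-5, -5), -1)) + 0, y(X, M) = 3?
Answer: 4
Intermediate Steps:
z = 1 (z = (4 + 3*(-1)) + 0 = (4 - 3) + 0 = 1 + 0 = 1)
E(q) = 2*q² (E(q) = q*(2*q) = 2*q²)
(((2 - 2)*(-3))*(-1) + E(z))² = (((2 - 2)*(-3))*(-1) + 2*1²)² = ((0*(-3))*(-1) + 2*1)² = (0*(-1) + 2)² = (0 + 2)² = 2² = 4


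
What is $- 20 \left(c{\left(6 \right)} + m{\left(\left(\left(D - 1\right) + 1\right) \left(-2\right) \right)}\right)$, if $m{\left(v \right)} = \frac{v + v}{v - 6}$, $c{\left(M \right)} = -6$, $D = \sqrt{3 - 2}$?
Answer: $110$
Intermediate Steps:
$D = 1$ ($D = \sqrt{1} = 1$)
$m{\left(v \right)} = \frac{2 v}{-6 + v}$
$- 20 \left(c{\left(6 \right)} + m{\left(\left(\left(D - 1\right) + 1\right) \left(-2\right) \right)}\right) = - 20 \left(-6 + \frac{2 \left(\left(1 - 1\right) + 1\right) \left(-2\right)}{-6 + \left(\left(1 - 1\right) + 1\right) \left(-2\right)}\right) = - 20 \left(-6 + \frac{2 \left(0 + 1\right) \left(-2\right)}{-6 + \left(0 + 1\right) \left(-2\right)}\right) = - 20 \left(-6 + \frac{2 \cdot 1 \left(-2\right)}{-6 + 1 \left(-2\right)}\right) = - 20 \left(-6 + 2 \left(-2\right) \frac{1}{-6 - 2}\right) = - 20 \left(-6 + 2 \left(-2\right) \frac{1}{-8}\right) = - 20 \left(-6 + 2 \left(-2\right) \left(- \frac{1}{8}\right)\right) = - 20 \left(-6 + \frac{1}{2}\right) = \left(-20\right) \left(- \frac{11}{2}\right) = 110$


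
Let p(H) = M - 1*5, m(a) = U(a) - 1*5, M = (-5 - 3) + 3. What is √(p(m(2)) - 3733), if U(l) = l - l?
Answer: I*√3743 ≈ 61.18*I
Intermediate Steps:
U(l) = 0
M = -5 (M = -8 + 3 = -5)
m(a) = -5 (m(a) = 0 - 1*5 = 0 - 5 = -5)
p(H) = -10 (p(H) = -5 - 1*5 = -5 - 5 = -10)
√(p(m(2)) - 3733) = √(-10 - 3733) = √(-3743) = I*√3743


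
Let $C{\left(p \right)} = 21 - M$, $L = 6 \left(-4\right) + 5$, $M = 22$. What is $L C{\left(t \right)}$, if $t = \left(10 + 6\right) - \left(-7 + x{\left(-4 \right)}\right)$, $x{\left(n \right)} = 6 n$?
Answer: $19$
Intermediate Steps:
$L = -19$ ($L = -24 + 5 = -19$)
$t = 47$ ($t = \left(10 + 6\right) - \left(-7 + 6 \left(-4\right)\right) = 16 + \left(7 - -24\right) = 16 + \left(7 + 24\right) = 16 + 31 = 47$)
$C{\left(p \right)} = -1$ ($C{\left(p \right)} = 21 - 22 = -1$)
$L C{\left(t \right)} = \left(-19\right) \left(-1\right) = 19$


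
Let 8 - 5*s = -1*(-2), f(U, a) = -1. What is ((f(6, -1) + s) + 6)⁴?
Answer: 923521/625 ≈ 1477.6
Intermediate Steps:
s = 6/5 (s = 8/5 - (-1)*(-2)/5 = 8/5 - ⅕*2 = 8/5 - ⅖ = 6/5 ≈ 1.2000)
((f(6, -1) + s) + 6)⁴ = ((-1 + 6/5) + 6)⁴ = (⅕ + 6)⁴ = (31/5)⁴ = 923521/625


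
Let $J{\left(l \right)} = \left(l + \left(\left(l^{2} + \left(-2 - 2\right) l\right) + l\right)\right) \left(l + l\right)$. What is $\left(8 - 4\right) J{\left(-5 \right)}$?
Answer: $-1400$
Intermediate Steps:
$J{\left(l \right)} = 2 l \left(l^{2} - 2 l\right)$ ($J{\left(l \right)} = \left(l + \left(\left(l^{2} - 4 l\right) + l\right)\right) 2 l = \left(l + \left(l^{2} - 3 l\right)\right) 2 l = \left(l^{2} - 2 l\right) 2 l = 2 l \left(l^{2} - 2 l\right)$)
$\left(8 - 4\right) J{\left(-5 \right)} = \left(8 - 4\right) 2 \left(-5\right)^{2} \left(-2 - 5\right) = \left(8 - 4\right) 2 \cdot 25 \left(-7\right) = 4 \left(-350\right) = -1400$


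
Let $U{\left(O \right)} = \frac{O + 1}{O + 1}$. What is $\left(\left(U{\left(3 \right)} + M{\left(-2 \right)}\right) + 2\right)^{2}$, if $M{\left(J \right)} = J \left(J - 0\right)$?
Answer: $49$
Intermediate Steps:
$M{\left(J \right)} = J^{2}$ ($M{\left(J \right)} = J \left(J + 0\right) = J J = J^{2}$)
$U{\left(O \right)} = 1$ ($U{\left(O \right)} = \frac{1 + O}{1 + O} = 1$)
$\left(\left(U{\left(3 \right)} + M{\left(-2 \right)}\right) + 2\right)^{2} = \left(\left(1 + \left(-2\right)^{2}\right) + 2\right)^{2} = \left(\left(1 + 4\right) + 2\right)^{2} = \left(5 + 2\right)^{2} = 7^{2} = 49$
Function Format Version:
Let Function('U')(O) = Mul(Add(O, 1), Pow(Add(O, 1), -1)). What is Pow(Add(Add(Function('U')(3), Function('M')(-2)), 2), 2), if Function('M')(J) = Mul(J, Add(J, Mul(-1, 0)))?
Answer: 49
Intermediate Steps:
Function('M')(J) = Pow(J, 2) (Function('M')(J) = Mul(J, Add(J, 0)) = Mul(J, J) = Pow(J, 2))
Function('U')(O) = 1 (Function('U')(O) = Mul(Add(1, O), Pow(Add(1, O), -1)) = 1)
Pow(Add(Add(Function('U')(3), Function('M')(-2)), 2), 2) = Pow(Add(Add(1, Pow(-2, 2)), 2), 2) = Pow(Add(Add(1, 4), 2), 2) = Pow(Add(5, 2), 2) = Pow(7, 2) = 49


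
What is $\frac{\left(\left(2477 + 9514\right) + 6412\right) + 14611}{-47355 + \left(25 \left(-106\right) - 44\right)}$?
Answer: $- \frac{33014}{50049} \approx -0.65963$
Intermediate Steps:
$\frac{\left(\left(2477 + 9514\right) + 6412\right) + 14611}{-47355 + \left(25 \left(-106\right) - 44\right)} = \frac{\left(11991 + 6412\right) + 14611}{-47355 - 2694} = \frac{18403 + 14611}{-47355 - 2694} = \frac{33014}{-50049} = 33014 \left(- \frac{1}{50049}\right) = - \frac{33014}{50049}$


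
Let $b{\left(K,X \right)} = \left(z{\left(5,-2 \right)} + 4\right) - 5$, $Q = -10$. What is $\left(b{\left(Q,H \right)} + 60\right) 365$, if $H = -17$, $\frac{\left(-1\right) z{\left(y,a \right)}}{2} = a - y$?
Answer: $26645$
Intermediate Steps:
$z{\left(y,a \right)} = - 2 a + 2 y$ ($z{\left(y,a \right)} = - 2 \left(a - y\right) = - 2 a + 2 y$)
$b{\left(K,X \right)} = 13$ ($b{\left(K,X \right)} = \left(\left(\left(-2\right) \left(-2\right) + 2 \cdot 5\right) + 4\right) - 5 = \left(\left(4 + 10\right) + 4\right) - 5 = \left(14 + 4\right) - 5 = 18 - 5 = 13$)
$\left(b{\left(Q,H \right)} + 60\right) 365 = \left(13 + 60\right) 365 = 73 \cdot 365 = 26645$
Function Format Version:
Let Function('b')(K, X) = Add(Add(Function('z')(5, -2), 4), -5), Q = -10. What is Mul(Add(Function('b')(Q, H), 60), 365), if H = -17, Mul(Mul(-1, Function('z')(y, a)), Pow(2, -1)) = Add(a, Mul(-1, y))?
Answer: 26645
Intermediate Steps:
Function('z')(y, a) = Add(Mul(-2, a), Mul(2, y)) (Function('z')(y, a) = Mul(-2, Add(a, Mul(-1, y))) = Add(Mul(-2, a), Mul(2, y)))
Function('b')(K, X) = 13 (Function('b')(K, X) = Add(Add(Add(Mul(-2, -2), Mul(2, 5)), 4), -5) = Add(Add(Add(4, 10), 4), -5) = Add(Add(14, 4), -5) = Add(18, -5) = 13)
Mul(Add(Function('b')(Q, H), 60), 365) = Mul(Add(13, 60), 365) = Mul(73, 365) = 26645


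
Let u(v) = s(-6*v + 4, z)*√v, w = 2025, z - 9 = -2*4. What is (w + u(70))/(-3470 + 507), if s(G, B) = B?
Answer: -2025/2963 - √70/2963 ≈ -0.68625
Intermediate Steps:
z = 1 (z = 9 - 2*4 = 9 - 8 = 1)
u(v) = √v (u(v) = 1*√v = √v)
(w + u(70))/(-3470 + 507) = (2025 + √70)/(-3470 + 507) = (2025 + √70)/(-2963) = (2025 + √70)*(-1/2963) = -2025/2963 - √70/2963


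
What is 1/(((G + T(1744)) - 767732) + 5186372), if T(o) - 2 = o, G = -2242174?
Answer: 1/2178212 ≈ 4.5909e-7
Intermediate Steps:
T(o) = 2 + o
1/(((G + T(1744)) - 767732) + 5186372) = 1/(((-2242174 + (2 + 1744)) - 767732) + 5186372) = 1/(((-2242174 + 1746) - 767732) + 5186372) = 1/((-2240428 - 767732) + 5186372) = 1/(-3008160 + 5186372) = 1/2178212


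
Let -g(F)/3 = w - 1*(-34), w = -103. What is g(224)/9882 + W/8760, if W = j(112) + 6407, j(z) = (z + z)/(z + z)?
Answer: 301561/400770 ≈ 0.75245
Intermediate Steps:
j(z) = 1 (j(z) = (2*z)/((2*z)) = (2*z)*(1/(2*z)) = 1)
W = 6408 (W = 1 + 6407 = 6408)
g(F) = 207 (g(F) = -3*(-103 - 1*(-34)) = -3*(-103 + 34) = -3*(-69) = 207)
g(224)/9882 + W/8760 = 207/9882 + 6408/8760 = 207*(1/9882) + 6408*(1/8760) = 23/1098 + 267/365 = 301561/400770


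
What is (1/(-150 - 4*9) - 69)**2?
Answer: 164737225/34596 ≈ 4761.7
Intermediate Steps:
(1/(-150 - 4*9) - 69)**2 = (1/(-150 - 36) - 69)**2 = (1/(-186) - 69)**2 = (-1/186 - 69)**2 = (-12835/186)**2 = 164737225/34596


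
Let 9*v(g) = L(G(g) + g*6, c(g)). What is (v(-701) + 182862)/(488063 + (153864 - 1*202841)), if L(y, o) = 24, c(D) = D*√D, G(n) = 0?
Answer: 274297/658629 ≈ 0.41647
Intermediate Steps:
c(D) = D^(3/2)
v(g) = 8/3 (v(g) = (⅑)*24 = 8/3)
(v(-701) + 182862)/(488063 + (153864 - 1*202841)) = (8/3 + 182862)/(488063 + (153864 - 1*202841)) = 548594/(3*(488063 + (153864 - 202841))) = 548594/(3*(488063 - 48977)) = (548594/3)/439086 = (548594/3)*(1/439086) = 274297/658629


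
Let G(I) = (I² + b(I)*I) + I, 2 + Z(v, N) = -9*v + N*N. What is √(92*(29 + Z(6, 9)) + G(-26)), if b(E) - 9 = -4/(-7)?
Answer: 36*√203/7 ≈ 73.274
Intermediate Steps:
b(E) = 67/7 (b(E) = 9 - 4/(-7) = 9 - 4*(-⅐) = 9 + 4/7 = 67/7)
Z(v, N) = -2 + N² - 9*v (Z(v, N) = -2 + (-9*v + N*N) = -2 + (-9*v + N²) = -2 + (N² - 9*v) = -2 + N² - 9*v)
G(I) = I² + 74*I/7 (G(I) = (I² + 67*I/7) + I = I² + 74*I/7)
√(92*(29 + Z(6, 9)) + G(-26)) = √(92*(29 + (-2 + 9² - 9*6)) + (⅐)*(-26)*(74 + 7*(-26))) = √(92*(29 + (-2 + 81 - 54)) + (⅐)*(-26)*(74 - 182)) = √(92*(29 + 25) + (⅐)*(-26)*(-108)) = √(92*54 + 2808/7) = √(4968 + 2808/7) = √(37584/7) = 36*√203/7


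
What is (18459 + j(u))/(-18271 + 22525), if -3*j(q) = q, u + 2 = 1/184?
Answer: 10189735/2348208 ≈ 4.3394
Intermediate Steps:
u = -367/184 (u = -2 + 1/184 = -367/184 ≈ -1.9946)
j(q) = -q/3
(18459 + j(u))/(-18271 + 22525) = (18459 - ⅓*(-367/184))/(-18271 + 22525) = (18459 + 367/552)/4254 = (10189735/552)*(1/4254) = 10189735/2348208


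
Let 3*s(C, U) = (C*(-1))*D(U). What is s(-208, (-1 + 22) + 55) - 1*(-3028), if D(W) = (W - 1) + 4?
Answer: 25516/3 ≈ 8505.3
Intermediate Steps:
D(W) = 3 + W (D(W) = (-1 + W) + 4 = 3 + W)
s(C, U) = -C*(3 + U)/3 (s(C, U) = ((C*(-1))*(3 + U))/3 = ((-C)*(3 + U))/3 = (-C*(3 + U))/3 = -C*(3 + U)/3)
s(-208, (-1 + 22) + 55) - 1*(-3028) = -1/3*(-208)*(3 + ((-1 + 22) + 55)) - 1*(-3028) = -1/3*(-208)*(3 + (21 + 55)) + 3028 = -1/3*(-208)*(3 + 76) + 3028 = -1/3*(-208)*79 + 3028 = 16432/3 + 3028 = 25516/3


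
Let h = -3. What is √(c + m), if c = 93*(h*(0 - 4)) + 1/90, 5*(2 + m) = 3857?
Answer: 7*√34630/30 ≈ 43.421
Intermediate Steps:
m = 3847/5 (m = -2 + (⅕)*3857 = -2 + 3857/5 = 3847/5 ≈ 769.40)
c = 100441/90 (c = 93*(-3*(0 - 4)) + 1/90 = 93*(-3*(-4)) + 1/90 = 93*12 + 1/90 = 1116 + 1/90 = 100441/90 ≈ 1116.0)
√(c + m) = √(100441/90 + 3847/5) = √(169687/90) = 7*√34630/30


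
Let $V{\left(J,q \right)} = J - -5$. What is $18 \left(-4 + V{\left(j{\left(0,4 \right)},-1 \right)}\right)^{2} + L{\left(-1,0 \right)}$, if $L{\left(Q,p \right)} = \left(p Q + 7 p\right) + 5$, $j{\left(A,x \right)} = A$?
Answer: $23$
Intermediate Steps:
$V{\left(J,q \right)} = 5 + J$ ($V{\left(J,q \right)} = J + 5 = 5 + J$)
$L{\left(Q,p \right)} = 5 + 7 p + Q p$ ($L{\left(Q,p \right)} = \left(Q p + 7 p\right) + 5 = \left(7 p + Q p\right) + 5 = 5 + 7 p + Q p$)
$18 \left(-4 + V{\left(j{\left(0,4 \right)},-1 \right)}\right)^{2} + L{\left(-1,0 \right)} = 18 \left(-4 + \left(5 + 0\right)\right)^{2} + \left(5 + 7 \cdot 0 - 0\right) = 18 \left(-4 + 5\right)^{2} + \left(5 + 0 + 0\right) = 18 \cdot 1^{2} + 5 = 18 \cdot 1 + 5 = 18 + 5 = 23$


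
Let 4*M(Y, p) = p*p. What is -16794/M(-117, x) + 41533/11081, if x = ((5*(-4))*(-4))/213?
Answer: -4221423239533/8864800 ≈ -4.7620e+5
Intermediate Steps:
x = 80/213 (x = -20*(-4)*(1/213) = 80*(1/213) = 80/213 ≈ 0.37559)
M(Y, p) = p**2/4 (M(Y, p) = (p*p)/4 = p**2/4)
-16794/M(-117, x) + 41533/11081 = -16794/((80/213)**2/4) + 41533/11081 = -16794/((1/4)*(6400/45369)) + 41533*(1/11081) = -16794/1600/45369 + 41533/11081 = -16794*45369/1600 + 41533/11081 = -380963493/800 + 41533/11081 = -4221423239533/8864800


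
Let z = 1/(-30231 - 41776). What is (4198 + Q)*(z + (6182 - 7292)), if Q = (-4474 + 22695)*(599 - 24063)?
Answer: 34171787373951766/72007 ≈ 4.7456e+11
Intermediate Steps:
z = -1/72007 (z = 1/(-72007) = -1/72007 ≈ -1.3888e-5)
Q = -427537544 (Q = 18221*(-23464) = -427537544)
(4198 + Q)*(z + (6182 - 7292)) = (4198 - 427537544)*(-1/72007 + (6182 - 7292)) = -427533346*(-1/72007 - 1110) = -427533346*(-79927771/72007) = 34171787373951766/72007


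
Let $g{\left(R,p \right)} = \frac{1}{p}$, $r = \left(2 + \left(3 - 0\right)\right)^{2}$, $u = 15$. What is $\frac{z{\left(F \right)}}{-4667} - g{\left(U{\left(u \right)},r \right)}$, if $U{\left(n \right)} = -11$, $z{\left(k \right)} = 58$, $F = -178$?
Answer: $- \frac{6117}{116675} \approx -0.052428$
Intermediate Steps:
$r = 25$ ($r = \left(2 + \left(3 + 0\right)\right)^{2} = \left(2 + 3\right)^{2} = 5^{2} = 25$)
$\frac{z{\left(F \right)}}{-4667} - g{\left(U{\left(u \right)},r \right)} = \frac{58}{-4667} - \frac{1}{25} = 58 \left(- \frac{1}{4667}\right) - \frac{1}{25} = - \frac{58}{4667} - \frac{1}{25} = - \frac{6117}{116675}$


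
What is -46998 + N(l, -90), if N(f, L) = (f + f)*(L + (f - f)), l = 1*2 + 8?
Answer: -48798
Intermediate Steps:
l = 10 (l = 2 + 8 = 10)
N(f, L) = 2*L*f (N(f, L) = (2*f)*(L + 0) = (2*f)*L = 2*L*f)
-46998 + N(l, -90) = -46998 + 2*(-90)*10 = -46998 - 1800 = -48798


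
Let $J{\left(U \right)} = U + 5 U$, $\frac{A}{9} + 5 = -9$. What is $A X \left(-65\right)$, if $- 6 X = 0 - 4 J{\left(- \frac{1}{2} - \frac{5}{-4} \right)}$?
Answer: $24570$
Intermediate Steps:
$A = -126$ ($A = -45 + 9 \left(-9\right) = -45 - 81 = -126$)
$J{\left(U \right)} = 6 U$
$X = 3$ ($X = - \frac{0 - 4 \cdot 6 \left(- \frac{1}{2} - \frac{5}{-4}\right)}{6} = - \frac{0 - 4 \cdot 6 \left(\left(-1\right) \frac{1}{2} - - \frac{5}{4}\right)}{6} = - \frac{0 - 4 \cdot 6 \left(- \frac{1}{2} + \frac{5}{4}\right)}{6} = - \frac{0 - 4 \cdot 6 \cdot \frac{3}{4}}{6} = - \frac{0 - 18}{6} = \left(- \frac{1}{6}\right) \left(-18\right) = 3$)
$A X \left(-65\right) = \left(-126\right) 3 \left(-65\right) = \left(-378\right) \left(-65\right) = 24570$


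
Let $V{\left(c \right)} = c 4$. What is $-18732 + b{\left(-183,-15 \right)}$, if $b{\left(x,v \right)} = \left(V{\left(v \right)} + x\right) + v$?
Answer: $-18990$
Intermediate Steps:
$V{\left(c \right)} = 4 c$
$b{\left(x,v \right)} = x + 5 v$ ($b{\left(x,v \right)} = \left(4 v + x\right) + v = \left(x + 4 v\right) + v = x + 5 v$)
$-18732 + b{\left(-183,-15 \right)} = -18732 + \left(-183 + 5 \left(-15\right)\right) = -18732 - 258 = -18990$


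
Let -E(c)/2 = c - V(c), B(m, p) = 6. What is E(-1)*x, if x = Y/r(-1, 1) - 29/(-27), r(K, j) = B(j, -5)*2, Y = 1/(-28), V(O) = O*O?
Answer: 3239/756 ≈ 4.2844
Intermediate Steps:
V(O) = O**2
Y = -1/28 ≈ -0.035714
E(c) = -2*c + 2*c**2 (E(c) = -2*(c - c**2) = -2*c + 2*c**2)
r(K, j) = 12 (r(K, j) = 6*2 = 12)
x = 3239/3024 (x = -1/28/12 - 29/(-27) = -1/28*1/12 - 29*(-1/27) = -1/336 + 29/27 = 3239/3024 ≈ 1.0711)
E(-1)*x = (2*(-1)*(-1 - 1))*(3239/3024) = (2*(-1)*(-2))*(3239/3024) = 4*(3239/3024) = 3239/756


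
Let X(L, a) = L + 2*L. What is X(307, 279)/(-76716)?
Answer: -307/25572 ≈ -0.012005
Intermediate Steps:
X(L, a) = 3*L
X(307, 279)/(-76716) = (3*307)/(-76716) = 921*(-1/76716) = -307/25572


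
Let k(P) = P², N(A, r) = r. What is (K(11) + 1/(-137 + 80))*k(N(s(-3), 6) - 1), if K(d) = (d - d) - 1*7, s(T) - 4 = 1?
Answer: -10000/57 ≈ -175.44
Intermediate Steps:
s(T) = 5 (s(T) = 4 + 1 = 5)
K(d) = -7 (K(d) = 0 - 7 = -7)
(K(11) + 1/(-137 + 80))*k(N(s(-3), 6) - 1) = (-7 + 1/(-137 + 80))*(6 - 1)² = (-7 + 1/(-57))*5² = (-7 - 1/57)*25 = -400/57*25 = -10000/57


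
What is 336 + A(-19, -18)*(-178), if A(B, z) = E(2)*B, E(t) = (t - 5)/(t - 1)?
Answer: -9810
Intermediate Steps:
E(t) = (-5 + t)/(-1 + t)
A(B, z) = -3*B (A(B, z) = ((-5 + 2)/(-1 + 2))*B = (-3/1)*B = (1*(-3))*B = -3*B)
336 + A(-19, -18)*(-178) = 336 - 3*(-19)*(-178) = 336 + 57*(-178) = 336 - 10146 = -9810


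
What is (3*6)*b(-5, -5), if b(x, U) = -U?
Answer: 90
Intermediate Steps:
(3*6)*b(-5, -5) = (3*6)*(-1*(-5)) = 18*5 = 90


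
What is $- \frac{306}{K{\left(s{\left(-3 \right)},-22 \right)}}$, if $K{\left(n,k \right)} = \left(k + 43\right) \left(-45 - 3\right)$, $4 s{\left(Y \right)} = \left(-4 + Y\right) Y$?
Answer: $\frac{17}{56} \approx 0.30357$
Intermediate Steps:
$s{\left(Y \right)} = \frac{Y \left(-4 + Y\right)}{4}$ ($s{\left(Y \right)} = \frac{\left(-4 + Y\right) Y}{4} = \frac{Y \left(-4 + Y\right)}{4}$)
$K{\left(n,k \right)} = -2064 - 48 k$ ($K{\left(n,k \right)} = \left(43 + k\right) \left(-48\right) = -2064 - 48 k$)
$- \frac{306}{K{\left(s{\left(-3 \right)},-22 \right)}} = - \frac{306}{-2064 - -1056} = - \frac{306}{-2064 + 1056} = - \frac{306}{-1008} = \left(-306\right) \left(- \frac{1}{1008}\right) = \frac{17}{56}$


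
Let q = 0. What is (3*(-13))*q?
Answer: 0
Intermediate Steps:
(3*(-13))*q = (3*(-13))*0 = -39*0 = 0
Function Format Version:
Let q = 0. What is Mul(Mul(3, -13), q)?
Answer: 0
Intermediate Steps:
Mul(Mul(3, -13), q) = Mul(Mul(3, -13), 0) = Mul(-39, 0) = 0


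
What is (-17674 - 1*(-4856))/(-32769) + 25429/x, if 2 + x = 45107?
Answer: 470479597/492681915 ≈ 0.95494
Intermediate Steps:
x = 45105 (x = -2 + 45107 = 45105)
(-17674 - 1*(-4856))/(-32769) + 25429/x = (-17674 - 1*(-4856))/(-32769) + 25429/45105 = (-17674 + 4856)*(-1/32769) + 25429*(1/45105) = -12818*(-1/32769) + 25429/45105 = 12818/32769 + 25429/45105 = 470479597/492681915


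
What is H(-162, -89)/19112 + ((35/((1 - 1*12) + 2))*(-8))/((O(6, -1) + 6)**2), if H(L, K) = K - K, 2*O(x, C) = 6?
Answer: 280/729 ≈ 0.38409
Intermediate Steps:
O(x, C) = 3 (O(x, C) = (1/2)*6 = 3)
H(L, K) = 0
H(-162, -89)/19112 + ((35/((1 - 1*12) + 2))*(-8))/((O(6, -1) + 6)**2) = 0/19112 + ((35/((1 - 1*12) + 2))*(-8))/((3 + 6)**2) = 0*(1/19112) + ((35/((1 - 12) + 2))*(-8))/(9**2) = 0 + ((35/(-11 + 2))*(-8))/81 = 0 + ((35/(-9))*(-8))*(1/81) = 0 + ((35*(-1/9))*(-8))*(1/81) = 0 - 35/9*(-8)*(1/81) = 0 + (280/9)*(1/81) = 0 + 280/729 = 280/729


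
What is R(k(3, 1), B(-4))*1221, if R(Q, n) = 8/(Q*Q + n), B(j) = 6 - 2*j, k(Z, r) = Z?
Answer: 9768/23 ≈ 424.70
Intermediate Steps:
R(Q, n) = 8/(n + Q²) (R(Q, n) = 8/(Q² + n) = 8/(n + Q²))
R(k(3, 1), B(-4))*1221 = (8/((6 - 2*(-4)) + 3²))*1221 = (8/((6 + 8) + 9))*1221 = (8/(14 + 9))*1221 = (8/23)*1221 = 9768/23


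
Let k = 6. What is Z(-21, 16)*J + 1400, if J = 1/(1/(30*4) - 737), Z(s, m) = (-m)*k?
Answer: 123826120/88439 ≈ 1400.1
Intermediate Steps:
Z(s, m) = -6*m (Z(s, m) = -m*6 = -6*m)
J = -120/88439 (J = 1/(1/120 - 737) = 1/(-88439/120) = -120/88439 ≈ -0.0013569)
Z(-21, 16)*J + 1400 = -6*16*(-120/88439) + 1400 = -96*(-120/88439) + 1400 = 11520/88439 + 1400 = 123826120/88439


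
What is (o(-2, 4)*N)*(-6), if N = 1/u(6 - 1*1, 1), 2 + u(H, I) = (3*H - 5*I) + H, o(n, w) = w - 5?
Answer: 6/13 ≈ 0.46154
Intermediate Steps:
o(n, w) = -5 + w
u(H, I) = -2 - 5*I + 4*H (u(H, I) = -2 + ((3*H - 5*I) + H) = -2 + ((-5*I + 3*H) + H) = -2 + (-5*I + 4*H) = -2 - 5*I + 4*H)
N = 1/13 (N = 1/(-2 - 5*1 + 4*(6 - 1*1)) = 1/(-2 - 5 + 4*(6 - 1)) = 1/(-2 - 5 + 4*5) = 1/(-2 - 5 + 20) = 1/13 ≈ 0.076923)
(o(-2, 4)*N)*(-6) = ((-5 + 4)*(1/13))*(-6) = -1*1/13*(-6) = -1/13*(-6) = 6/13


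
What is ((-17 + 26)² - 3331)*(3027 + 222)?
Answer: -10559250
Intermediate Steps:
((-17 + 26)² - 3331)*(3027 + 222) = (9² - 3331)*3249 = (81 - 3331)*3249 = -3250*3249 = -10559250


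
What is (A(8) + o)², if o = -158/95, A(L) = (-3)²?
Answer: 485809/9025 ≈ 53.829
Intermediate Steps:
A(L) = 9
o = -158/95 (o = -158*1/95 = -158/95 ≈ -1.6632)
(A(8) + o)² = (9 - 158/95)² = (697/95)² = 485809/9025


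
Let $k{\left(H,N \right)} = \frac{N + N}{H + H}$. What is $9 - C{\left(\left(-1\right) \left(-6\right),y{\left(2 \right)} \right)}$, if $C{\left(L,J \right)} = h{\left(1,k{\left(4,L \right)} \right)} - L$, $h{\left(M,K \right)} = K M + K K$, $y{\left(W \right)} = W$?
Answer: $\frac{45}{4} \approx 11.25$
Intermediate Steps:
$k{\left(H,N \right)} = \frac{N}{H}$ ($k{\left(H,N \right)} = \frac{2 N}{2 H} = 2 N \frac{1}{2 H} = \frac{N}{H}$)
$h{\left(M,K \right)} = K^{2} + K M$ ($h{\left(M,K \right)} = K M + K^{2} = K^{2} + K M$)
$C{\left(L,J \right)} = - L + \frac{L \left(1 + \frac{L}{4}\right)}{4}$ ($C{\left(L,J \right)} = \frac{L}{4} \left(\frac{L}{4} + 1\right) - L = \frac{L}{4} \left(1 + \frac{L}{4}\right) - L = \frac{L \left(1 + \frac{L}{4}\right)}{4} - L = - L + \frac{L \left(1 + \frac{L}{4}\right)}{4}$)
$9 - C{\left(\left(-1\right) \left(-6\right),y{\left(2 \right)} \right)} = 9 - \frac{\left(-1\right) \left(-6\right) \left(-12 - -6\right)}{16} = 9 - \frac{1}{16} \cdot 6 \left(-12 + 6\right) = 9 - \frac{1}{16} \cdot 6 \left(-6\right) = 9 - - \frac{9}{4} = 9 + \frac{9}{4} = \frac{45}{4}$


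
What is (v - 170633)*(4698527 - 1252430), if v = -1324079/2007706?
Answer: -1180571567408273769/2007706 ≈ -5.8802e+11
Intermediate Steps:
v = -1324079/2007706 (v = -1324079*1/2007706 = -1324079/2007706 ≈ -0.65950)
(v - 170633)*(4698527 - 1252430) = (-1324079/2007706 - 170633)*(4698527 - 1252430) = -342582221977/2007706*3446097 = -1180571567408273769/2007706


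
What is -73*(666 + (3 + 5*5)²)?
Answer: -105850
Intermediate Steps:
-73*(666 + (3 + 5*5)²) = -73*(666 + (3 + 25)²) = -73*(666 + 28²) = -73*(666 + 784) = -73*1450 = -105850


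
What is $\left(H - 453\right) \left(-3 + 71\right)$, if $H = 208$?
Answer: $-16660$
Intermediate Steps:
$\left(H - 453\right) \left(-3 + 71\right) = \left(208 - 453\right) \left(-3 + 71\right) = \left(-245\right) 68 = -16660$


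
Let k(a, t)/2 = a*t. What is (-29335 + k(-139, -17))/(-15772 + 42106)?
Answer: -8203/8778 ≈ -0.93449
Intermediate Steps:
k(a, t) = 2*a*t (k(a, t) = 2*(a*t) = 2*a*t)
(-29335 + k(-139, -17))/(-15772 + 42106) = (-29335 + 2*(-139)*(-17))/(-15772 + 42106) = (-29335 + 4726)/26334 = -24609*1/26334 = -8203/8778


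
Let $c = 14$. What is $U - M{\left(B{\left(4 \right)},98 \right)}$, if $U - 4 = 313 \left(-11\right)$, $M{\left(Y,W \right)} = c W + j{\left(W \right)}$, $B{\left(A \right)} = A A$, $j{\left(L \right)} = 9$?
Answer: $-4820$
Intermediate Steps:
$B{\left(A \right)} = A^{2}$
$M{\left(Y,W \right)} = 9 + 14 W$ ($M{\left(Y,W \right)} = 14 W + 9 = 9 + 14 W$)
$U = -3439$ ($U = 4 + 313 \left(-11\right) = 4 - 3443 = -3439$)
$U - M{\left(B{\left(4 \right)},98 \right)} = -3439 - \left(9 + 14 \cdot 98\right) = -3439 - \left(9 + 1372\right) = -3439 - 1381 = -4820$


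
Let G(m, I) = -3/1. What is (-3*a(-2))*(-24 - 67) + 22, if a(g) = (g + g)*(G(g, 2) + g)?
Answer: 5482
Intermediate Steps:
G(m, I) = -3 (G(m, I) = -3*1 = -3)
a(g) = 2*g*(-3 + g) (a(g) = (g + g)*(-3 + g) = (2*g)*(-3 + g) = 2*g*(-3 + g))
(-3*a(-2))*(-24 - 67) + 22 = (-6*(-2)*(-3 - 2))*(-24 - 67) + 22 = -6*(-2)*(-5)*(-91) + 22 = -3*20*(-91) + 22 = -60*(-91) + 22 = 5460 + 22 = 5482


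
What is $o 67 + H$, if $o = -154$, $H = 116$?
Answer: $-10202$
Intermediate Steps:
$o 67 + H = \left(-154\right) 67 + 116 = -10318 + 116 = -10202$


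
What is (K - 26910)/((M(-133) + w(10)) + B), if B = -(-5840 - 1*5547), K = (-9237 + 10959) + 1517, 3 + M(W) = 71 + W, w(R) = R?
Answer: -23671/11332 ≈ -2.0889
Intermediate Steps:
M(W) = 68 + W (M(W) = -3 + (71 + W) = 68 + W)
K = 3239 (K = 1722 + 1517 = 3239)
B = 11387 (B = -(-5840 - 5547) = -1*(-11387) = 11387)
(K - 26910)/((M(-133) + w(10)) + B) = (3239 - 26910)/(((68 - 133) + 10) + 11387) = -23671/((-65 + 10) + 11387) = -23671/(-55 + 11387) = -23671/11332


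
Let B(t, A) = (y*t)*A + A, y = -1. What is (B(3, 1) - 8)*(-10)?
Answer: 100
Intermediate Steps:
B(t, A) = A - A*t (B(t, A) = (-t)*A + A = -A*t + A = A - A*t)
(B(3, 1) - 8)*(-10) = (1*(1 - 1*3) - 8)*(-10) = (1*(1 - 3) - 8)*(-10) = (1*(-2) - 8)*(-10) = (-2 - 8)*(-10) = -10*(-10) = 100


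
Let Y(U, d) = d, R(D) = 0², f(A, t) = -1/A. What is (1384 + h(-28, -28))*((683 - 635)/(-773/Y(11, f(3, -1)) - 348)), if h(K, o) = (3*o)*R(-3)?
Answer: 22144/657 ≈ 33.705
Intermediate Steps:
R(D) = 0
h(K, o) = 0 (h(K, o) = (3*o)*0 = 0)
(1384 + h(-28, -28))*((683 - 635)/(-773/Y(11, f(3, -1)) - 348)) = (1384 + 0)*((683 - 635)/(-773/((-1/3)) - 348)) = 1384*(48/(-773/((-1*⅓)) - 348)) = 1384*(48/(-773/(-⅓) - 348)) = 1384*(48/(-773*(-3) - 348)) = 1384*(48/(2319 - 348)) = 1384*(48/1971) = 1384*(48*(1/1971)) = 1384*(16/657) = 22144/657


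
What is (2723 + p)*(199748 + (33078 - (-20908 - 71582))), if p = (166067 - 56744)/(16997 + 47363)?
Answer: 14261983810387/16090 ≈ 8.8639e+8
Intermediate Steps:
p = 109323/64360 ≈ 1.6986
(2723 + p)*(199748 + (33078 - (-20908 - 71582))) = (2723 + 109323/64360)*(199748 + (33078 - (-20908 - 71582))) = 175361603*(199748 + (33078 - 1*(-92490)))/64360 = 175361603*(199748 + (33078 + 92490))/64360 = 175361603*(199748 + 125568)/64360 = (175361603/64360)*325316 = 14261983810387/16090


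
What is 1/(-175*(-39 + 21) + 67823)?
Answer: 1/70973 ≈ 1.4090e-5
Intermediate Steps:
1/(-175*(-39 + 21) + 67823) = 1/(-175*(-18) + 67823) = 1/(3150 + 67823) = 1/70973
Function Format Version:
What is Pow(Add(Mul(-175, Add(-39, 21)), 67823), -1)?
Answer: Rational(1, 70973) ≈ 1.4090e-5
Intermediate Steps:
Pow(Add(Mul(-175, Add(-39, 21)), 67823), -1) = Pow(Add(Mul(-175, -18), 67823), -1) = Pow(Add(3150, 67823), -1) = Pow(70973, -1) = Rational(1, 70973)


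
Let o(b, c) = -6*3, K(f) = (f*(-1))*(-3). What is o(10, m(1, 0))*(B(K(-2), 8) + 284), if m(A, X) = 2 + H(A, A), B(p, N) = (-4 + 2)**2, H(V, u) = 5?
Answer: -5184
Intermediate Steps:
K(f) = 3*f (K(f) = -f*(-3) = 3*f)
B(p, N) = 4 (B(p, N) = (-2)**2 = 4)
m(A, X) = 7 (m(A, X) = 2 + 5 = 7)
o(b, c) = -18
o(10, m(1, 0))*(B(K(-2), 8) + 284) = -18*(4 + 284) = -18*288 = -5184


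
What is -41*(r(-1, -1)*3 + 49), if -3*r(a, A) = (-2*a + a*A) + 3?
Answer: -1763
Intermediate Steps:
r(a, A) = -1 + 2*a/3 - A*a/3 (r(a, A) = -((-2*a + a*A) + 3)/3 = -((-2*a + A*a) + 3)/3 = -(3 - 2*a + A*a)/3 = -1 + 2*a/3 - A*a/3)
-41*(r(-1, -1)*3 + 49) = -41*((-1 + (⅔)*(-1) - ⅓*(-1)*(-1))*3 + 49) = -41*((-1 - ⅔ - ⅓)*3 + 49) = -41*(-2*3 + 49) = -41*(-6 + 49) = -41*43 = -1763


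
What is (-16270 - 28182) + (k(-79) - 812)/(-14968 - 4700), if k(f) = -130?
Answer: -145713499/3278 ≈ -44452.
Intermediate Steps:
(-16270 - 28182) + (k(-79) - 812)/(-14968 - 4700) = (-16270 - 28182) + (-130 - 812)/(-14968 - 4700) = -44452 - 942/(-19668) = -44452 - 942*(-1/19668) = -44452 + 157/3278 = -145713499/3278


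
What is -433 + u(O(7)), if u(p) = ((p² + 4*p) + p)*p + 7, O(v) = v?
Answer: 162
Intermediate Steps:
u(p) = 7 + p*(p² + 5*p) (u(p) = (p² + 5*p)*p + 7 = p*(p² + 5*p) + 7 = 7 + p*(p² + 5*p))
-433 + u(O(7)) = -433 + (7 + 7³ + 5*7²) = -433 + (7 + 343 + 5*49) = -433 + (7 + 343 + 245) = -433 + 595 = 162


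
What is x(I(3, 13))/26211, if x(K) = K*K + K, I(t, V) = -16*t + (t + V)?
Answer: 992/26211 ≈ 0.037847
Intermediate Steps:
I(t, V) = V - 15*t (I(t, V) = -16*t + (V + t) = V - 15*t)
x(K) = K + K² (x(K) = K² + K = K + K²)
x(I(3, 13))/26211 = ((13 - 15*3)*(1 + (13 - 15*3)))/26211 = ((13 - 45)*(1 + (13 - 45)))*(1/26211) = -32*(1 - 32)*(1/26211) = -32*(-31)*(1/26211) = 992*(1/26211) = 992/26211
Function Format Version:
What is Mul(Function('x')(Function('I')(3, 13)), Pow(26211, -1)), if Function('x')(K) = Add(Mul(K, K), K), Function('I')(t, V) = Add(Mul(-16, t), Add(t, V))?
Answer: Rational(992, 26211) ≈ 0.037847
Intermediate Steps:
Function('I')(t, V) = Add(V, Mul(-15, t)) (Function('I')(t, V) = Add(Mul(-16, t), Add(V, t)) = Add(V, Mul(-15, t)))
Function('x')(K) = Add(K, Pow(K, 2)) (Function('x')(K) = Add(Pow(K, 2), K) = Add(K, Pow(K, 2)))
Mul(Function('x')(Function('I')(3, 13)), Pow(26211, -1)) = Mul(Mul(Add(13, Mul(-15, 3)), Add(1, Add(13, Mul(-15, 3)))), Pow(26211, -1)) = Mul(Mul(Add(13, -45), Add(1, Add(13, -45))), Rational(1, 26211)) = Mul(Mul(-32, Add(1, -32)), Rational(1, 26211)) = Mul(Mul(-32, -31), Rational(1, 26211)) = Mul(992, Rational(1, 26211)) = Rational(992, 26211)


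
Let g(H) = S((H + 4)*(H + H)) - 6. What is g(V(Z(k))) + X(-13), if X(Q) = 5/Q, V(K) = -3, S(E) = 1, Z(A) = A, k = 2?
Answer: -70/13 ≈ -5.3846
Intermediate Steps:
g(H) = -5 (g(H) = 1 - 6 = -5)
g(V(Z(k))) + X(-13) = -5 + 5/(-13) = -5 + 5*(-1/13) = -5 - 5/13 = -70/13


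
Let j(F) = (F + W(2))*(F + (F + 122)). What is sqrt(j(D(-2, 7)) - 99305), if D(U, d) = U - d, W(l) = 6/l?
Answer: I*sqrt(99929) ≈ 316.12*I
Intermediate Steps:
j(F) = (3 + F)*(122 + 2*F) (j(F) = (F + 6/2)*(F + (F + 122)) = (F + 6*(1/2))*(F + (122 + F)) = (F + 3)*(122 + 2*F) = (3 + F)*(122 + 2*F))
sqrt(j(D(-2, 7)) - 99305) = sqrt((366 + 2*(-2 - 1*7)**2 + 128*(-2 - 1*7)) - 99305) = sqrt((366 + 2*(-2 - 7)**2 + 128*(-2 - 7)) - 99305) = sqrt((366 + 2*(-9)**2 + 128*(-9)) - 99305) = sqrt((366 + 2*81 - 1152) - 99305) = sqrt((366 + 162 - 1152) - 99305) = sqrt(-624 - 99305) = sqrt(-99929) = I*sqrt(99929)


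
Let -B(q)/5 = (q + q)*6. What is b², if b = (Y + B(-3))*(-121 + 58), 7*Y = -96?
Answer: 109746576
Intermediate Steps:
B(q) = -60*q (B(q) = -5*(q + q)*6 = -5*2*q*6 = -60*q)
Y = -96/7 (Y = (⅐)*(-96) = -96/7 ≈ -13.714)
b = -10476 (b = (-96/7 - 60*(-3))*(-121 + 58) = (-96/7 + 180)*(-63) = (1164/7)*(-63) = -10476)
b² = (-10476)² = 109746576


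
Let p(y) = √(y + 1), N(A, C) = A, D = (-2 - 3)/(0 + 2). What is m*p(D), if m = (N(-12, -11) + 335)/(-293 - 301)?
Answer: -323*I*√6/1188 ≈ -0.66598*I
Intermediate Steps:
D = -5/2 ≈ -2.5000
p(y) = √(1 + y)
m = -323/594 (m = (-12 + 335)/(-293 - 301) = 323/(-594) = 323*(-1/594) = -323/594 ≈ -0.54377)
m*p(D) = -323*√(1 - 5/2)/594 = -323*I*√6/1188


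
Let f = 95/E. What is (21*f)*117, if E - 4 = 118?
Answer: 233415/122 ≈ 1913.2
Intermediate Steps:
E = 122 (E = 4 + 118 = 122)
f = 95/122 ≈ 0.77869
(21*f)*117 = (21*(95/122))*117 = (1995/122)*117 = 233415/122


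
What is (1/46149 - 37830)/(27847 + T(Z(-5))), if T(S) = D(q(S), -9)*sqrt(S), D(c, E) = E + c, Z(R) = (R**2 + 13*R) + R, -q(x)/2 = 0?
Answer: -48615756781643/35786659883046 - 15712350021*I*sqrt(5)/11928886627682 ≈ -1.3585 - 0.0029453*I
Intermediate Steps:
q(x) = 0 (q(x) = -2*0 = 0)
Z(R) = R**2 + 14*R
T(S) = -9*sqrt(S) (T(S) = (-9 + 0)*sqrt(S) = -9*sqrt(S))
(1/46149 - 37830)/(27847 + T(Z(-5))) = (1/46149 - 37830)/(27847 - 9*I*sqrt(5)*sqrt(14 - 5)) = (1/46149 - 37830)/(27847 - 9*3*I*sqrt(5)) = -1745816669/(46149*(27847 - 27*I*sqrt(5)))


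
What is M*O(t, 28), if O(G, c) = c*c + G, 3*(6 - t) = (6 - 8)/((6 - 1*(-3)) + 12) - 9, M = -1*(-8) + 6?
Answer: 99922/9 ≈ 11102.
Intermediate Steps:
M = 14 (M = 8 + 6 = 14)
t = 569/63 (t = 6 - ((6 - 8)/((6 - 1*(-3)) + 12) - 9)/3 = 6 - (-2/((6 + 3) + 12) - 9)/3 = 6 - (-2/(9 + 12) - 9)/3 = 6 - (-2/21 - 9)/3 = 6 - ⅓*(-191/21) = 6 + 191/63 = 569/63 ≈ 9.0317)
O(G, c) = G + c² (O(G, c) = c² + G = G + c²)
M*O(t, 28) = 14*(569/63 + 28²) = 14*(569/63 + 784) = 14*(49961/63) = 99922/9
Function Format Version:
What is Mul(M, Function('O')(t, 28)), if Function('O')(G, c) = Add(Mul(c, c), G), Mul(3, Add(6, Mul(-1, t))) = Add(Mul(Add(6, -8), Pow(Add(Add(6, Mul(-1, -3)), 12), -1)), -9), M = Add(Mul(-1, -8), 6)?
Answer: Rational(99922, 9) ≈ 11102.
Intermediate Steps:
M = 14 (M = Add(8, 6) = 14)
t = Rational(569, 63) (t = Add(6, Mul(Rational(-1, 3), Add(Mul(Add(6, -8), Pow(Add(Add(6, Mul(-1, -3)), 12), -1)), -9))) = Add(6, Mul(Rational(-1, 3), Add(Mul(-2, Pow(Add(Add(6, 3), 12), -1)), -9))) = Add(6, Mul(Rational(-1, 3), Add(Mul(-2, Pow(Add(9, 12), -1)), -9))) = Add(6, Mul(Rational(-1, 3), Add(Mul(-2, Pow(21, -1)), -9))) = Add(6, Mul(Rational(-1, 3), Add(Mul(-2, Rational(1, 21)), -9))) = Add(6, Mul(Rational(-1, 3), Add(Rational(-2, 21), -9))) = Add(6, Mul(Rational(-1, 3), Rational(-191, 21))) = Add(6, Rational(191, 63)) = Rational(569, 63) ≈ 9.0317)
Function('O')(G, c) = Add(G, Pow(c, 2)) (Function('O')(G, c) = Add(Pow(c, 2), G) = Add(G, Pow(c, 2)))
Mul(M, Function('O')(t, 28)) = Mul(14, Add(Rational(569, 63), Pow(28, 2))) = Mul(14, Add(Rational(569, 63), 784)) = Mul(14, Rational(49961, 63)) = Rational(99922, 9)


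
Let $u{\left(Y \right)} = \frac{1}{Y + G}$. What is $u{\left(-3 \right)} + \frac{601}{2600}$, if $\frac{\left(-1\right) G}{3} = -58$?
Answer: $\frac{105371}{444600} \approx 0.237$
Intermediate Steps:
$G = 174$ ($G = \left(-3\right) \left(-58\right) = 174$)
$u{\left(Y \right)} = \frac{1}{174 + Y}$ ($u{\left(Y \right)} = \frac{1}{Y + 174} = \frac{1}{174 + Y}$)
$u{\left(-3 \right)} + \frac{601}{2600} = \frac{1}{174 - 3} + \frac{601}{2600} = \frac{1}{171} + 601 \cdot \frac{1}{2600} = \frac{1}{171} + \frac{601}{2600} = \frac{105371}{444600}$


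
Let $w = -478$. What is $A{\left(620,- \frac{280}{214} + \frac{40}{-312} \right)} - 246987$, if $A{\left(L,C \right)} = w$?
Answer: $-247465$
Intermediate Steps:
$A{\left(L,C \right)} = -478$
$A{\left(620,- \frac{280}{214} + \frac{40}{-312} \right)} - 246987 = -478 - 246987 = -247465$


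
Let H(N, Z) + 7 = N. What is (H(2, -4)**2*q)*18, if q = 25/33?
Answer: 3750/11 ≈ 340.91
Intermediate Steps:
H(N, Z) = -7 + N
q = 25/33 (q = 25*(1/33) = 25/33 ≈ 0.75758)
(H(2, -4)**2*q)*18 = ((-7 + 2)**2*(25/33))*18 = ((-5)**2*(25/33))*18 = (25*(25/33))*18 = (625/33)*18 = 3750/11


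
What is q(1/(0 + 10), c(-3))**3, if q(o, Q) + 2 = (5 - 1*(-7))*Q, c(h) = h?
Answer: -54872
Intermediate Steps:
q(o, Q) = -2 + 12*Q (q(o, Q) = -2 + (5 - 1*(-7))*Q = -2 + (5 + 7)*Q = -2 + 12*Q)
q(1/(0 + 10), c(-3))**3 = (-2 + 12*(-3))**3 = (-2 - 36)**3 = (-38)**3 = -54872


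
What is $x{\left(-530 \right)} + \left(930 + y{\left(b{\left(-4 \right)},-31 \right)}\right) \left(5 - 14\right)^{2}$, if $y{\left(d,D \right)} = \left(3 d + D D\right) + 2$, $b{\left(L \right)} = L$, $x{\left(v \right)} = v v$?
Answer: $433261$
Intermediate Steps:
$x{\left(v \right)} = v^{2}$
$y{\left(d,D \right)} = 2 + D^{2} + 3 d$ ($y{\left(d,D \right)} = \left(3 d + D^{2}\right) + 2 = \left(D^{2} + 3 d\right) + 2 = 2 + D^{2} + 3 d$)
$x{\left(-530 \right)} + \left(930 + y{\left(b{\left(-4 \right)},-31 \right)}\right) \left(5 - 14\right)^{2} = \left(-530\right)^{2} + \left(930 + \left(2 + \left(-31\right)^{2} + 3 \left(-4\right)\right)\right) \left(5 - 14\right)^{2} = 280900 + \left(930 + \left(2 + 961 - 12\right)\right) \left(-9\right)^{2} = 280900 + \left(930 + 951\right) 81 = 280900 + 1881 \cdot 81 = 280900 + 152361 = 433261$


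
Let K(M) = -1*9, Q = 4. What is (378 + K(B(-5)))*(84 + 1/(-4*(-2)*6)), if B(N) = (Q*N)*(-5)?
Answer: 496059/16 ≈ 31004.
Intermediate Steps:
B(N) = -20*N (B(N) = (4*N)*(-5) = -20*N)
K(M) = -9
(378 + K(B(-5)))*(84 + 1/(-4*(-2)*6)) = (378 - 9)*(84 + 1/(-4*(-2)*6)) = 369*(84 + 1/(8*6)) = 369*(84 + 1/48) = 369*(4033/48) = 496059/16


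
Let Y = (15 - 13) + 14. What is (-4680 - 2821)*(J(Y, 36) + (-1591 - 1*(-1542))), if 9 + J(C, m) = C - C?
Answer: 435058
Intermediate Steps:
Y = 16 (Y = 2 + 14 = 16)
J(C, m) = -9 (J(C, m) = -9 + (C - C) = -9 + 0 = -9)
(-4680 - 2821)*(J(Y, 36) + (-1591 - 1*(-1542))) = (-4680 - 2821)*(-9 + (-1591 - 1*(-1542))) = -7501*(-9 + (-1591 + 1542)) = -7501*(-9 - 49) = -7501*(-58) = 435058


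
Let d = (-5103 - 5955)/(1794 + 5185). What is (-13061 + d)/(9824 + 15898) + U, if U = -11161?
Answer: -2003645109695/179513838 ≈ -11162.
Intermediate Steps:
d = -11058/6979 ≈ -1.5845
(-13061 + d)/(9824 + 15898) + U = (-13061 - 11058/6979)/(9824 + 15898) - 11161 = -91163777/6979/25722 - 11161 = -91163777/6979*1/25722 - 11161 = -91163777/179513838 - 11161 = -2003645109695/179513838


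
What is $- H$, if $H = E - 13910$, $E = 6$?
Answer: $13904$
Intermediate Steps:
$H = -13904$ ($H = 6 - 13910 = -13904$)
$- H = \left(-1\right) \left(-13904\right) = 13904$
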